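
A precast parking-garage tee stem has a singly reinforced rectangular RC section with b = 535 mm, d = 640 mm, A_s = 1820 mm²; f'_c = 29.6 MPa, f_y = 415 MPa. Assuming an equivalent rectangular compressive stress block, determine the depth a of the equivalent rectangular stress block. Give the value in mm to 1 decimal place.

a ≈ 56.1 mm

T = A_s f_y = 1820 × 415 = 755300 N = 755.3 kN.
Setting C = 0.85 f'_c a b equal to T: a = 755300/(0.85 × 29.6 × 535) = 56.1 mm.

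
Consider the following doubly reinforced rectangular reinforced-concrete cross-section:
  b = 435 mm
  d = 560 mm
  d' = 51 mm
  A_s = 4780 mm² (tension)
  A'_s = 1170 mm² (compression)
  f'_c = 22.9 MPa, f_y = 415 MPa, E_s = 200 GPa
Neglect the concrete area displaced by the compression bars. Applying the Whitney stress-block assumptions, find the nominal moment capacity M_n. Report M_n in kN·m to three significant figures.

Assume both tension and compression steel yield.
Net tension couple steel: A_s − A'_s = 3610 mm².
a = (A_s − A'_s) f_y / (0.85 f'_c b) = 1498150/(0.85 × 22.9 × 435) = 176.93 mm.
c = a/β₁ = 176.93/0.85 = 208.15 mm; ε'_s = 0.003(c − d')/c = 0.0023 ≥ f_y/E_s = 0.0021, so compression steel does yield.
M_n = (A_s − A'_s) f_y (d − a/2) + A'_s f_y (d − d') = [1498150 × (560 − 88.465) + 485550 × (560 − 51)] × 10⁻⁶ = 706.43 + 247.14 = 953.57 kN·m.

M_n ≈ 954 kN·m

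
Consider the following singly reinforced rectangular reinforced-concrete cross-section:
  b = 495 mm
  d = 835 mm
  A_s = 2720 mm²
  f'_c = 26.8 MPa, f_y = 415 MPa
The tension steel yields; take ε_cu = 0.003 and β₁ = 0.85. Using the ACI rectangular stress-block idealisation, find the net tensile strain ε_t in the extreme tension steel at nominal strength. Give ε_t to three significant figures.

ε_t ≈ 0.0183

a = A_s f_y/(0.85 f'_c b) = 100.11 mm.
β₁ = 0.85, so c = a/β₁ = 100.11/0.85 = 117.78 mm.
From the linear strain diagram with ε_cu = 0.003: ε_t = 0.003 (d − c)/c = 0.003 × (835 − 117.78)/117.78 = 0.0183.
Since ε_t ≥ 0.005, the section is tension-controlled.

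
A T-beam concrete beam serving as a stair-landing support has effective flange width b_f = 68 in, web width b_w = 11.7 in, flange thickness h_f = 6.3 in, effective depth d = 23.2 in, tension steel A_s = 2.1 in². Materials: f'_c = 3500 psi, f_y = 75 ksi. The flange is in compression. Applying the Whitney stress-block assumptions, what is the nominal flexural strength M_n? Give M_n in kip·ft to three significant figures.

Tension: T = A_s f_y = 2.1 × 75 = 157.5 kips.
Try a within the flange: a = T/(0.85 f'_c b_f) = 157.5/(0.85 × 3.5 × 68) = 0.779 in.
Since a = 0.779 ≤ h_f = 6.3 in, the stress block lies entirely in the flange; analyse as a rectangular beam of width b_f.
M_n = T(d − a/2) = 157.5 × (23.2 − 0.3895) = 3592.7 kip·in.
M_n = 3592.7/12 = 299.39 kip·ft.

M_n ≈ 299 kip·ft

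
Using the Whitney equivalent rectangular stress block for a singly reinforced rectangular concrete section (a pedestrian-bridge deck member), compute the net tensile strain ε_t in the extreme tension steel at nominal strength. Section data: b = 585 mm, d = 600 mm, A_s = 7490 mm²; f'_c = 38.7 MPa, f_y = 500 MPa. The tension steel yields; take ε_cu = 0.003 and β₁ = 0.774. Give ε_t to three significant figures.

ε_t ≈ 0.00416

a = A_s f_y/(0.85 f'_c b) = 194.61 mm.
β₁ = 0.774, so c = a/β₁ = 194.61/0.774 = 251.43 mm.
From the linear strain diagram with ε_cu = 0.003: ε_t = 0.003 (d − c)/c = 0.003 × (600 − 251.43)/251.43 = 0.00416.
ε_t is between 0.004 and 0.005 — transition zone.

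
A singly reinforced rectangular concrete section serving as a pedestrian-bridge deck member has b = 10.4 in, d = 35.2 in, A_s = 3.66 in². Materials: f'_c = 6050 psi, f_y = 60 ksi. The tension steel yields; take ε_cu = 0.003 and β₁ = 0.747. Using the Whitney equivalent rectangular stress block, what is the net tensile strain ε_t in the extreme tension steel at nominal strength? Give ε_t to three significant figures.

a = A_s f_y/(0.85 f'_c b) = 4.106 in.
β₁ = 0.747, so c = a/β₁ = 4.106/0.747 = 5.497 in.
From the linear strain diagram with ε_cu = 0.003: ε_t = 0.003 (d − c)/c = 0.003 × (35.2 − 5.497)/5.497 = 0.0162.
Since ε_t ≥ 0.005, the section is tension-controlled.

ε_t ≈ 0.0162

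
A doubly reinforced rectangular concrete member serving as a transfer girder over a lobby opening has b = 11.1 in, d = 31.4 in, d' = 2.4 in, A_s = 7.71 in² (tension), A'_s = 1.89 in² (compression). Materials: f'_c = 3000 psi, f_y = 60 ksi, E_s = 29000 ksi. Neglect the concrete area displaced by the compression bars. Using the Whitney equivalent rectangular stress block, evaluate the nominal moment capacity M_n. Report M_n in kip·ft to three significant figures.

M_n ≈ 1010 kip·ft

Assume both steels yield.
a = (A_s − A'_s) f_y/(0.85 f'_c b) = (7.71 − 1.89) × 60/(0.85 × 3 × 11.1) = 12.337 in.
c = a/β₁ = 12.337/0.85 = 14.514 in; ε'_s = 0.003(c − d')/c = 0.0025 ≥ ε_y = 0.0021, so the compression steel yields.
M_n = (A_s − A'_s) f_y (d − a/2) + A'_s f_y (d − d') = 349.2 × (31.4 − 6.1685) + 113.4 × (31.4 − 2.4) = 8810.8 + 3288.6 = 12099.4 kip·in = 12099.4/12 = 1008.28 kip·ft.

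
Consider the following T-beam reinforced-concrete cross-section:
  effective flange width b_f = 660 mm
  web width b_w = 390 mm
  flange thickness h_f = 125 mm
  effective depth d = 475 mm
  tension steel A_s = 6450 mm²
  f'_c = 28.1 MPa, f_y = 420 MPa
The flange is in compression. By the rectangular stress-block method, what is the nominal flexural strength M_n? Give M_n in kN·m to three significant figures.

Tension: T = A_s f_y = 6450 × 420 = 2709000 N.
Try a within the flange: a = T/(0.85 f'_c b_f) = 2709000/(0.85 × 28.1 × 660) = 171.85 mm.
a = 171.85 > h_f = 125 mm: the block extends into the web. Split into flange-overhang and web parts.
C_f = 0.85 f'_c (b_f − b_w) h_f = 0.85 × 28.1 × (660 − 390) × 125 = 806119 N.
Remaining web compression depth: a_w = (T − C_f)/(0.85 f'_c b_w) = (2709000 − 806119)/(0.85 × 28.1 × 390) = 204.28 mm.
M_n = C_f(d − h_f/2) + (T − C_f)(d − a_w/2) = 806119 × (475 − 62.5) + 1902881 × (475 − 102.14) = 332.52 + 709.51 = 1042.03 × 10⁶ N·mm.
M_n = 1042.03 kN·m.

M_n ≈ 1040 kN·m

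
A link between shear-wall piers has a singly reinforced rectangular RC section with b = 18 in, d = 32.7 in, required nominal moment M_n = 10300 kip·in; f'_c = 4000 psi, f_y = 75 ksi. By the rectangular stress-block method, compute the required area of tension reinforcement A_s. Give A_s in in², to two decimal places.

A_s ≈ 4.60 in²

From M_n = 0.85 f'_c a b (d − a/2):
a = d − √(d² − 2M_n/(0.85 f'_c b)) = 32.7 − √(32.7² − 2 × 10300/(0.85 × 4 × 18)) = 5.632 in.
A_s = 0.85 f'_c a b / f_y = 0.85 × 4 × 5.632 × 18 / 75 = 4.596 in².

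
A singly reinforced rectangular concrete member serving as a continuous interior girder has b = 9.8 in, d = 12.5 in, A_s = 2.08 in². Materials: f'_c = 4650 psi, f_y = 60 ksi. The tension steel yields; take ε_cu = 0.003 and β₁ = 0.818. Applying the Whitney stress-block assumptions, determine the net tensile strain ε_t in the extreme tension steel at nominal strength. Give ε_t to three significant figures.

a = A_s f_y/(0.85 f'_c b) = 3.222 in.
β₁ = 0.818, so c = a/β₁ = 3.222/0.818 = 3.939 in.
From the linear strain diagram with ε_cu = 0.003: ε_t = 0.003 (d − c)/c = 0.003 × (12.5 − 3.939)/3.939 = 0.00652.
Since ε_t ≥ 0.005, the section is tension-controlled.

ε_t ≈ 0.00652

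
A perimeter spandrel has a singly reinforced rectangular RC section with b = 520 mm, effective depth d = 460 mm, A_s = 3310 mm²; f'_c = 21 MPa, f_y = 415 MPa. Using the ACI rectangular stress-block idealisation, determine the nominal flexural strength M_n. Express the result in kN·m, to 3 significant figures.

M_n ≈ 530 kN·m

T = A_s f_y = 3310 × 415 = 1373650 N = 1373.65 kN.
From C = T: a = T/(0.85 f'_c b) = 1373650/(0.85 × 21 × 520) = 147.99 mm.
M_n = T(d − a/2) = 1373.65 kN × (460 − 73.995) mm = 530.24 kN·m.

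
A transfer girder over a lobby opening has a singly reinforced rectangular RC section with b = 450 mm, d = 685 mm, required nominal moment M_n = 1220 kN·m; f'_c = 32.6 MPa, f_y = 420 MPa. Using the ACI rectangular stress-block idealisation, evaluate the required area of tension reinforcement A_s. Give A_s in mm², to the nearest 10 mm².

With M_n = 0.85 f'_c a b (d − a/2), solve the quadratic for a:
a = d − √(d² − 2M_n/(0.85 f'_c b)) = 685 − √(685² − 2 × 1220×10⁶/(0.85 × 32.6 × 450)) = 161.98 mm.
A_s = 0.85 f'_c a b / f_y = 0.85 × 32.6 × 161.98 × 450 / 420 = 4809.1 mm².

A_s ≈ 4810 mm²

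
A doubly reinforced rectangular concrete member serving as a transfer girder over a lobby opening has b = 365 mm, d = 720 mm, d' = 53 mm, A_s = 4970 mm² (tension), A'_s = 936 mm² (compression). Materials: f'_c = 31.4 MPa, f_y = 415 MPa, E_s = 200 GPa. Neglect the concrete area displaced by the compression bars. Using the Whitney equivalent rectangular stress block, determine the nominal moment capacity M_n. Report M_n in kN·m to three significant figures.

M_n ≈ 1320 kN·m

Assume both tension and compression steel yield.
Net tension couple steel: A_s − A'_s = 4034 mm².
a = (A_s − A'_s) f_y / (0.85 f'_c b) = 1674110/(0.85 × 31.4 × 365) = 171.85 mm.
c = a/β₁ = 171.85/0.826 = 208.05 mm; ε'_s = 0.003(c − d')/c = 0.0022 ≥ f_y/E_s = 0.0021, so compression steel does yield.
M_n = (A_s − A'_s) f_y (d − a/2) + A'_s f_y (d − d') = [1674110 × (720 − 85.925) + 388440 × (720 − 53)] × 10⁻⁶ = 1061.51 + 259.09 = 1320.60 kN·m.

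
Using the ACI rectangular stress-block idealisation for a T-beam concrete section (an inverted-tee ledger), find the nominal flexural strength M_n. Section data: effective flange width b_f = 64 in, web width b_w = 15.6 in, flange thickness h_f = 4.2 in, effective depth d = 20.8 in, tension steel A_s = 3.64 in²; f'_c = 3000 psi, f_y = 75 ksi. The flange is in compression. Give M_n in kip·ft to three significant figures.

Tension: T = A_s f_y = 3.64 × 75 = 273 kips.
Try a within the flange: a = T/(0.85 f'_c b_f) = 273/(0.85 × 3 × 64) = 1.673 in.
Since a = 1.673 ≤ h_f = 4.2 in, the stress block lies entirely in the flange; analyse as a rectangular beam of width b_f.
M_n = T(d − a/2) = 273 × (20.8 − 0.8365) = 5450.0 kip·in.
M_n = 5450.0/12 = 454.17 kip·ft.

M_n ≈ 454 kip·ft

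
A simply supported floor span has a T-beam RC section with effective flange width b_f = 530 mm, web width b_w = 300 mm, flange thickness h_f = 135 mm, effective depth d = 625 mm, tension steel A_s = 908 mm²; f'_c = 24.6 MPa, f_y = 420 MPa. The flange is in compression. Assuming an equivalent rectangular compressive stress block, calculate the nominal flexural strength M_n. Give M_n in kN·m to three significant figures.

M_n ≈ 232 kN·m

Tension: T = A_s f_y = 908 × 420 = 381360 N.
Try a within the flange: a = T/(0.85 f'_c b_f) = 381360/(0.85 × 24.6 × 530) = 34.41 mm.
Since a = 34.41 ≤ h_f = 135 mm, the stress block lies entirely in the flange; analyse as a rectangular beam of width b_f.
M_n = T(d − a/2) = 381360 × (625 − 17.205) = 231.79 × 10⁶ N·mm.
M_n = 231.79 kN·m.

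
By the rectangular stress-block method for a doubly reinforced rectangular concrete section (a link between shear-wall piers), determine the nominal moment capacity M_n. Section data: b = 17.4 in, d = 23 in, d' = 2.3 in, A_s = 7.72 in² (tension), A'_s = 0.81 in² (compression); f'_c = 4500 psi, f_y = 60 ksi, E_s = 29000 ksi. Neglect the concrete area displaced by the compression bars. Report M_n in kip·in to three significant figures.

M_n ≈ 9250 kip·in

Assume both steels yield.
a = (A_s − A'_s) f_y/(0.85 f'_c b) = (7.72 − 0.81) × 60/(0.85 × 4.5 × 17.4) = 6.229 in.
c = a/β₁ = 6.229/0.825 = 7.550 in; ε'_s = 0.003(c − d')/c = 0.0021 ≥ ε_y = 0.0021, so the compression steel yields.
M_n = (A_s − A'_s) f_y (d − a/2) + A'_s f_y (d − d') = 414.6 × (23 − 3.1145) + 48.6 × (23 − 2.3) = 8244.5 + 1006.0 = 9250.5 kip·in.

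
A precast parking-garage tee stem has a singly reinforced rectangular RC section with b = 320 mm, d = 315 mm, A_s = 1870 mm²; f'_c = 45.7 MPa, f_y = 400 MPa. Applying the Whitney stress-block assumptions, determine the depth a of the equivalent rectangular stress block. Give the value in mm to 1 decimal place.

a ≈ 60.2 mm

T = A_s f_y = 1870 × 400 = 748000 N = 748 kN.
Setting C = 0.85 f'_c a b equal to T: a = 748000/(0.85 × 45.7 × 320) = 60.2 mm.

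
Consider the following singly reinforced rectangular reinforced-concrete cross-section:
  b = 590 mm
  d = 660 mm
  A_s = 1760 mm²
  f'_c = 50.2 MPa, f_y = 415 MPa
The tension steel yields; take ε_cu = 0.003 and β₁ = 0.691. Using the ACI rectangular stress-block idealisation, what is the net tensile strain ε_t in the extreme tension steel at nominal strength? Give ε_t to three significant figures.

ε_t ≈ 0.0442

a = A_s f_y/(0.85 f'_c b) = 29.01 mm.
β₁ = 0.691, so c = a/β₁ = 29.01/0.691 = 41.98 mm.
From the linear strain diagram with ε_cu = 0.003: ε_t = 0.003 (d − c)/c = 0.003 × (660 − 41.98)/41.98 = 0.0442.
Since ε_t ≥ 0.005, the section is tension-controlled.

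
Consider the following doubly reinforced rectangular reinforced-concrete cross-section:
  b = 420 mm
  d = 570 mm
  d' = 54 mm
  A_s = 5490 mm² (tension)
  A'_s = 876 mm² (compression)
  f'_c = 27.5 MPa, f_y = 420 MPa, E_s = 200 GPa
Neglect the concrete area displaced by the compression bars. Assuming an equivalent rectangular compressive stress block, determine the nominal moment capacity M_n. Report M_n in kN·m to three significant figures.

Assume both tension and compression steel yield.
Net tension couple steel: A_s − A'_s = 4614 mm².
a = (A_s − A'_s) f_y / (0.85 f'_c b) = 1937880/(0.85 × 27.5 × 420) = 197.39 mm.
c = a/β₁ = 197.39/0.85 = 232.22 mm; ε'_s = 0.003(c − d')/c = 0.0023 ≥ f_y/E_s = 0.0021, so compression steel does yield.
M_n = (A_s − A'_s) f_y (d − a/2) + A'_s f_y (d − d') = [1937880 × (570 − 98.695) + 367920 × (570 − 54)] × 10⁻⁶ = 913.33 + 189.85 = 1103.18 kN·m.

M_n ≈ 1100 kN·m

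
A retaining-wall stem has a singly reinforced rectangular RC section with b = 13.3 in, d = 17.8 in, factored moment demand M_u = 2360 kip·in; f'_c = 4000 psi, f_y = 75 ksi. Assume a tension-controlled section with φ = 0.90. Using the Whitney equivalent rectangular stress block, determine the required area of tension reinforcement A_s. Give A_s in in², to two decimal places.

M_n = M_u/φ = 2360/0.90 = 2622.22 kip·in.
From M_n = 0.85 f'_c a b (d − a/2):
a = d − √(d² − 2M_n/(0.85 f'_c b)) = 17.8 − √(17.8² − 2 × 2622.22/(0.85 × 4 × 13.3)) = 3.627 in.
A_s = 0.85 f'_c a b / f_y = 0.85 × 4 × 3.627 × 13.3 / 75 = 2.187 in².

A_s ≈ 2.19 in²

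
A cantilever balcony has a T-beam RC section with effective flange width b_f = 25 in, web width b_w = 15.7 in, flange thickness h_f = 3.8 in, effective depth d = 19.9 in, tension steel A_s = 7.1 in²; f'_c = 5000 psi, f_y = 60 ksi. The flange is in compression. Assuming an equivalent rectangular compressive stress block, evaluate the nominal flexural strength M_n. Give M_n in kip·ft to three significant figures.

M_n ≈ 635 kip·ft

Tension: T = A_s f_y = 7.1 × 60 = 426 kips.
Try a within the flange: a = T/(0.85 f'_c b_f) = 426/(0.85 × 5 × 25) = 4.009 in.
a = 4.009 > h_f = 3.8 in: the block extends into the web. Split into flange-overhang and web parts.
C_f = 0.85 f'_c (b_f − b_w) h_f = 0.85 × 5 × (25 − 15.7) × 3.8 = 150.2 kips.
Remaining web compression depth: a_w = (T − C_f)/(0.85 f'_c b_w) = (426 − 150.2)/(0.85 × 5 × 15.7) = 4.133 in.
M_n = C_f(d − h_f/2) + (T − C_f)(d − a_w/2) = 150.2 × (19.9 − 1.9) + 275.8 × (19.9 − 2.0665) = 2703.6 + 4918.5 = 7622.1 kip·in.
M_n = 7622.1/12 = 635.18 kip·ft.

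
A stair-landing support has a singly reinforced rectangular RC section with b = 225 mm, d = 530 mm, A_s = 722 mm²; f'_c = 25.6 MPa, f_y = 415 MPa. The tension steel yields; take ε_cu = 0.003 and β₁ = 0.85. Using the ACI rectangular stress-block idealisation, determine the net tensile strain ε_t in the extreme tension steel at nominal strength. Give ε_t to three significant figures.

ε_t ≈ 0.0191

a = A_s f_y/(0.85 f'_c b) = 61.20 mm.
β₁ = 0.85, so c = a/β₁ = 61.20/0.85 = 72.00 mm.
From the linear strain diagram with ε_cu = 0.003: ε_t = 0.003 (d − c)/c = 0.003 × (530 − 72.00)/72.00 = 0.0191.
Since ε_t ≥ 0.005, the section is tension-controlled.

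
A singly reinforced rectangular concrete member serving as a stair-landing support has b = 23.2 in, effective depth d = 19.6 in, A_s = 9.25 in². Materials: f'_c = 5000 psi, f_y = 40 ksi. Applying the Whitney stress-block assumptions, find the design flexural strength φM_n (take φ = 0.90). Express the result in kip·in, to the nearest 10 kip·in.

T = A_s f_y = 9.25 × 40 = 370 kips.
a = T/(0.85 f'_c b) = 370/(0.85 × 5 × 23.2) = 3.753 in.
M_n = T(d − a/2) = 370 × (19.6 − 1.8765) = 6557.7 kip·in.
φM_n = 0.90 × 6557.7 = 5901.9 kip·in.

φM_n ≈ 5900 kip·in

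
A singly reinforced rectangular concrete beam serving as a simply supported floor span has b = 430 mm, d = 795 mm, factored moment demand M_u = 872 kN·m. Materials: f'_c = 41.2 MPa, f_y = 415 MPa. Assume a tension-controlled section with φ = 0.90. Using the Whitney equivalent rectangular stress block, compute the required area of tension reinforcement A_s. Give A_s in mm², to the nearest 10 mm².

M_n = M_u/φ = 872/0.90 = 968.889 kN·m.
With M_n = 0.85 f'_c a b (d − a/2), solve the quadratic for a:
a = d − √(d² − 2M_n/(0.85 f'_c b)) = 795 − √(795² − 2 × 968.889×10⁶/(0.85 × 41.2 × 430)) = 85.53 mm.
A_s = 0.85 f'_c a b / f_y = 0.85 × 41.2 × 85.53 × 430 / 415 = 3103.5 mm².

A_s ≈ 3100 mm²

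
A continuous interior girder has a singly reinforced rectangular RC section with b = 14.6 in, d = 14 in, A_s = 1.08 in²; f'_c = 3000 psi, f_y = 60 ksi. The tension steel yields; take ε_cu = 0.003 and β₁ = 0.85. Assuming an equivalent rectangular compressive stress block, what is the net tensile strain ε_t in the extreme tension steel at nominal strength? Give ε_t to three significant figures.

ε_t ≈ 0.0175

a = A_s f_y/(0.85 f'_c b) = 1.741 in.
β₁ = 0.85, so c = a/β₁ = 1.741/0.85 = 2.048 in.
From the linear strain diagram with ε_cu = 0.003: ε_t = 0.003 (d − c)/c = 0.003 × (14 − 2.048)/2.048 = 0.0175.
Since ε_t ≥ 0.005, the section is tension-controlled.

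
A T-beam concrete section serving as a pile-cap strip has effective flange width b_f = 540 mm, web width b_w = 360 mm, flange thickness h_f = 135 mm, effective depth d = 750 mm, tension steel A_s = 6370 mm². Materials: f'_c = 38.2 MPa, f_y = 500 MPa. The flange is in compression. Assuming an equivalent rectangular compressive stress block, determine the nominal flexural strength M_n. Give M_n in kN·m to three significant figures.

M_n ≈ 2090 kN·m

Tension: T = A_s f_y = 6370 × 500 = 3185000 N.
Try a within the flange: a = T/(0.85 f'_c b_f) = 3185000/(0.85 × 38.2 × 540) = 181.65 mm.
a = 181.65 > h_f = 135 mm: the block extends into the web. Split into flange-overhang and web parts.
C_f = 0.85 f'_c (b_f − b_w) h_f = 0.85 × 38.2 × (540 − 360) × 135 = 789021 N.
Remaining web compression depth: a_w = (T − C_f)/(0.85 f'_c b_w) = (3185000 − 789021)/(0.85 × 38.2 × 360) = 204.97 mm.
M_n = C_f(d − h_f/2) + (T − C_f)(d − a_w/2) = 789021 × (750 − 67.5) + 2395979 × (750 − 102.485) = 538.51 + 1551.43 = 2089.94 × 10⁶ N·mm.
M_n = 2089.94 kN·m.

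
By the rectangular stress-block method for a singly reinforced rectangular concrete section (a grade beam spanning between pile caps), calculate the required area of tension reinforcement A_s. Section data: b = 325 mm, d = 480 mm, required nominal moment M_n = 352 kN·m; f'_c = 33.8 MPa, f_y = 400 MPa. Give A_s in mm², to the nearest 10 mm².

A_s ≈ 2010 mm²

With M_n = 0.85 f'_c a b (d − a/2), solve the quadratic for a:
a = d − √(d² − 2M_n/(0.85 f'_c b)) = 480 − √(480² − 2 × 352×10⁶/(0.85 × 33.8 × 325)) = 86.30 mm.
A_s = 0.85 f'_c a b / f_y = 0.85 × 33.8 × 86.30 × 325 / 400 = 2014.5 mm².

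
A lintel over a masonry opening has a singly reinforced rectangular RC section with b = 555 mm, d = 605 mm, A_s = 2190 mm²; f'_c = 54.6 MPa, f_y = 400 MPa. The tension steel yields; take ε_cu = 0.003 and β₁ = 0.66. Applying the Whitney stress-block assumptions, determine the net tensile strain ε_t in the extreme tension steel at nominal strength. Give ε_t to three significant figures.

a = A_s f_y/(0.85 f'_c b) = 34.01 mm.
β₁ = 0.66, so c = a/β₁ = 34.01/0.66 = 51.53 mm.
From the linear strain diagram with ε_cu = 0.003: ε_t = 0.003 (d − c)/c = 0.003 × (605 − 51.53)/51.53 = 0.0322.
Since ε_t ≥ 0.005, the section is tension-controlled.

ε_t ≈ 0.0322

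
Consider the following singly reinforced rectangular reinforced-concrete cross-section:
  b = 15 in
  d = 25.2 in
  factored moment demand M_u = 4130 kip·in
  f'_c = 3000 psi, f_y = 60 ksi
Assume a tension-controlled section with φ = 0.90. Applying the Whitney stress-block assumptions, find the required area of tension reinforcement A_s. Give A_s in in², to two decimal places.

M_n = M_u/φ = 4130/0.90 = 4588.89 kip·in.
From M_n = 0.85 f'_c a b (d − a/2):
a = d − √(d² − 2M_n/(0.85 f'_c b)) = 25.2 − √(25.2² − 2 × 4588.89/(0.85 × 3 × 15)) = 5.323 in.
A_s = 0.85 f'_c a b / f_y = 0.85 × 3 × 5.323 × 15 / 60 = 3.393 in².

A_s ≈ 3.39 in²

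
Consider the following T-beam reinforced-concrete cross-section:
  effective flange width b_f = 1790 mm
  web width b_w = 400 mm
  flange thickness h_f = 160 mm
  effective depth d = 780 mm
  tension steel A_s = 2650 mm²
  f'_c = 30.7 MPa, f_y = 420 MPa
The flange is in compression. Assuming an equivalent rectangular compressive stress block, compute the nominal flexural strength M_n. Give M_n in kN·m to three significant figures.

Tension: T = A_s f_y = 2650 × 420 = 1113000 N.
Try a within the flange: a = T/(0.85 f'_c b_f) = 1113000/(0.85 × 30.7 × 1790) = 23.83 mm.
Since a = 23.83 ≤ h_f = 160 mm, the stress block lies entirely in the flange; analyse as a rectangular beam of width b_f.
M_n = T(d − a/2) = 1113000 × (780 − 11.915) = 854.88 × 10⁶ N·mm.
M_n = 854.88 kN·m.

M_n ≈ 855 kN·m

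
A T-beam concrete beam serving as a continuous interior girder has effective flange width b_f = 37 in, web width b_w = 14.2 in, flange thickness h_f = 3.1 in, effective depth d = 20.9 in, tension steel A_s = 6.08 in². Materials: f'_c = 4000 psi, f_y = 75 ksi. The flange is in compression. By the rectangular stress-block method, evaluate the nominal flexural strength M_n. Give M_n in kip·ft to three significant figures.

Tension: T = A_s f_y = 6.08 × 75 = 456 kips.
Try a within the flange: a = T/(0.85 f'_c b_f) = 456/(0.85 × 4 × 37) = 3.625 in.
a = 3.625 > h_f = 3.1 in: the block extends into the web. Split into flange-overhang and web parts.
C_f = 0.85 f'_c (b_f − b_w) h_f = 0.85 × 4 × (37 − 14.2) × 3.1 = 240.3 kips.
Remaining web compression depth: a_w = (T − C_f)/(0.85 f'_c b_w) = (456 − 240.3)/(0.85 × 4 × 14.2) = 4.468 in.
M_n = C_f(d − h_f/2) + (T − C_f)(d − a_w/2) = 240.3 × (20.9 − 1.55) + 215.7 × (20.9 − 2.234) = 4649.8 + 4026.3 = 8676.1 kip·in.
M_n = 8676.1/12 = 723.01 kip·ft.

M_n ≈ 723 kip·ft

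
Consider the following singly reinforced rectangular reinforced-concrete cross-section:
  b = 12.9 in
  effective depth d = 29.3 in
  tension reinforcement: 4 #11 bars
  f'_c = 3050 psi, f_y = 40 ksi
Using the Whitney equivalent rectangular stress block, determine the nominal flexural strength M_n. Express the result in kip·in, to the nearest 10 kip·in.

M_n ≈ 6380 kip·in

A_s = 4 × 1.56 = 6.24 in².
T = A_s f_y = 6.24 × 40 = 249.6 kips.
a = T/(0.85 f'_c b) = 249.6/(0.85 × 3.05 × 12.9) = 7.463 in.
M_n = T(d − a/2) = 249.6 × (29.3 − 3.7315) = 6381.9 kip·in.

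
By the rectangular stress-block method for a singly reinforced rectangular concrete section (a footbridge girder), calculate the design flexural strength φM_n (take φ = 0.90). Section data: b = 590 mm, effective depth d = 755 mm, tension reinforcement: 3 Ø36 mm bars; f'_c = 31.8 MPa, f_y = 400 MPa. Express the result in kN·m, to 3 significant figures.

φM_n ≈ 788 kN·m

A_s = 3 × 1018 = 3054 mm².
T = A_s f_y = 3054 × 400 = 1221600 N = 1221.6 kN.
From C = T: a = T/(0.85 f'_c b) = 1221600/(0.85 × 31.8 × 590) = 76.60 mm.
M_n = T(d − a/2) = 1221.6 kN × (755 − 38.3) mm = 875.52 kN·m.
φM_n = 0.90 × 875.52 = 787.97 kN·m.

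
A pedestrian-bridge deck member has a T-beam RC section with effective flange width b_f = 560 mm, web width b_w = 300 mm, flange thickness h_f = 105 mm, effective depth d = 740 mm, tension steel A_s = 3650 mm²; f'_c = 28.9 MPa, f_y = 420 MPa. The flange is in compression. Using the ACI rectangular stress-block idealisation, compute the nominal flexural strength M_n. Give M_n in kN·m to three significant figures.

M_n ≈ 1050 kN·m

Tension: T = A_s f_y = 3650 × 420 = 1533000 N.
Try a within the flange: a = T/(0.85 f'_c b_f) = 1533000/(0.85 × 28.9 × 560) = 111.44 mm.
a = 111.44 > h_f = 105 mm: the block extends into the web. Split into flange-overhang and web parts.
C_f = 0.85 f'_c (b_f − b_w) h_f = 0.85 × 28.9 × (560 − 300) × 105 = 670625 N.
Remaining web compression depth: a_w = (T − C_f)/(0.85 f'_c b_w) = (1533000 − 670625)/(0.85 × 28.9 × 300) = 117.02 mm.
M_n = C_f(d − h_f/2) + (T − C_f)(d − a_w/2) = 670625 × (740 − 52.5) + 862375 × (740 − 58.51) = 461.05 + 587.70 = 1048.75 × 10⁶ N·mm.
M_n = 1048.75 kN·m.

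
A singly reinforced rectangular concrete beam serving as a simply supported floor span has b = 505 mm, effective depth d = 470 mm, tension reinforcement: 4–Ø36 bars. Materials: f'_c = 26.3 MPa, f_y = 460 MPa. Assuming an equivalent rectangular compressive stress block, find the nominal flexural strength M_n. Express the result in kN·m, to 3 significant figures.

A_s = 4 × 1018 = 4072 mm².
T = A_s f_y = 4072 × 460 = 1873120 N = 1873.12 kN.
From C = T: a = T/(0.85 f'_c b) = 1873120/(0.85 × 26.3 × 505) = 165.92 mm.
M_n = T(d − a/2) = 1873.12 kN × (470 − 82.96) mm = 724.97 kN·m.

M_n ≈ 725 kN·m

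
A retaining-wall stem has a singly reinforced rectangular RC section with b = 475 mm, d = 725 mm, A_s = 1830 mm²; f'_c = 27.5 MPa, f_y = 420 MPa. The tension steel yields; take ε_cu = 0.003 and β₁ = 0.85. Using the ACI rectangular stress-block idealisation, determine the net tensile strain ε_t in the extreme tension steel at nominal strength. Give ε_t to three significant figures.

ε_t ≈ 0.0237

a = A_s f_y/(0.85 f'_c b) = 69.22 mm.
β₁ = 0.85, so c = a/β₁ = 69.22/0.85 = 81.44 mm.
From the linear strain diagram with ε_cu = 0.003: ε_t = 0.003 (d − c)/c = 0.003 × (725 − 81.44)/81.44 = 0.0237.
Since ε_t ≥ 0.005, the section is tension-controlled.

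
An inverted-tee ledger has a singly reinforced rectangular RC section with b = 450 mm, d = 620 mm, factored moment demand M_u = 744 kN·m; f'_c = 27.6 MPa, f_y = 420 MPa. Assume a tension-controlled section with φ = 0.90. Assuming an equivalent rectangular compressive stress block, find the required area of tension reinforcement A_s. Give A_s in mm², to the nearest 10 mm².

A_s ≈ 3590 mm²

M_n = M_u/φ = 744/0.90 = 826.667 kN·m.
With M_n = 0.85 f'_c a b (d − a/2), solve the quadratic for a:
a = d − √(d² − 2M_n/(0.85 f'_c b)) = 620 − √(620² − 2 × 826.667×10⁶/(0.85 × 27.6 × 450)) = 142.73 mm.
A_s = 0.85 f'_c a b / f_y = 0.85 × 27.6 × 142.73 × 450 / 420 = 3587.6 mm².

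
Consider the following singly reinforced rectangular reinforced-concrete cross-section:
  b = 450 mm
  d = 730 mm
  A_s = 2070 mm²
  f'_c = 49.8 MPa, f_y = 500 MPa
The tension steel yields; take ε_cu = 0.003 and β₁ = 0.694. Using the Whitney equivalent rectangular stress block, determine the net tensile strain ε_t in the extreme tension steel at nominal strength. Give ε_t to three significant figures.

ε_t ≈ 0.0250

a = A_s f_y/(0.85 f'_c b) = 54.33 mm.
β₁ = 0.694, so c = a/β₁ = 54.33/0.694 = 78.29 mm.
From the linear strain diagram with ε_cu = 0.003: ε_t = 0.003 (d − c)/c = 0.003 × (730 − 78.29)/78.29 = 0.0250.
Since ε_t ≥ 0.005, the section is tension-controlled.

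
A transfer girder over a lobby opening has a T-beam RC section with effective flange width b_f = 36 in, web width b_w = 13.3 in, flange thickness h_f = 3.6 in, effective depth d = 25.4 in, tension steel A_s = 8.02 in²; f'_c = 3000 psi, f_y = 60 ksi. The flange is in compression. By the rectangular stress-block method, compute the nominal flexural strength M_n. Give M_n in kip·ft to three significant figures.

M_n ≈ 896 kip·ft

Tension: T = A_s f_y = 8.02 × 60 = 481.2 kips.
Try a within the flange: a = T/(0.85 f'_c b_f) = 481.2/(0.85 × 3 × 36) = 5.242 in.
a = 5.242 > h_f = 3.6 in: the block extends into the web. Split into flange-overhang and web parts.
C_f = 0.85 f'_c (b_f − b_w) h_f = 0.85 × 3 × (36 − 13.3) × 3.6 = 208.4 kips.
Remaining web compression depth: a_w = (T − C_f)/(0.85 f'_c b_w) = (481.2 − 208.4)/(0.85 × 3 × 13.3) = 8.044 in.
M_n = C_f(d − h_f/2) + (T − C_f)(d − a_w/2) = 208.4 × (25.4 − 1.8) + 272.8 × (25.4 − 4.022) = 4918.2 + 5831.9 = 10750.1 kip·in.
M_n = 10750.1/12 = 895.84 kip·ft.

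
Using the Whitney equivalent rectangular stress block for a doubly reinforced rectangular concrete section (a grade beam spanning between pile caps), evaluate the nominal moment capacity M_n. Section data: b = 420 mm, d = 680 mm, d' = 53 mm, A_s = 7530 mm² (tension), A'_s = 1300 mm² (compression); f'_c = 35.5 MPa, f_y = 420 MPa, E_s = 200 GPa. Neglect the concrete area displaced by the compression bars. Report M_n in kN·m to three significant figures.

Assume both tension and compression steel yield.
Net tension couple steel: A_s − A'_s = 6230 mm².
a = (A_s − A'_s) f_y / (0.85 f'_c b) = 2616600/(0.85 × 35.5 × 420) = 206.46 mm.
c = a/β₁ = 206.46/0.796 = 259.37 mm; ε'_s = 0.003(c − d')/c = 0.0024 ≥ f_y/E_s = 0.0021, so compression steel does yield.
M_n = (A_s − A'_s) f_y (d − a/2) + A'_s f_y (d − d') = [2616600 × (680 − 103.23) + 546000 × (680 − 53)] × 10⁻⁶ = 1509.18 + 342.34 = 1851.52 kN·m.

M_n ≈ 1850 kN·m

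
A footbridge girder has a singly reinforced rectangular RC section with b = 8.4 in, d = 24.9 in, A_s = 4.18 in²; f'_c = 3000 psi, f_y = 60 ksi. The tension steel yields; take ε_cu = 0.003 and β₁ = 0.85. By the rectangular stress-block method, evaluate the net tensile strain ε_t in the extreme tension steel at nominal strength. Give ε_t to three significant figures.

ε_t ≈ 0.00242

a = A_s f_y/(0.85 f'_c b) = 11.709 in.
β₁ = 0.85, so c = a/β₁ = 11.709/0.85 = 13.775 in.
From the linear strain diagram with ε_cu = 0.003: ε_t = 0.003 (d − c)/c = 0.003 × (24.9 − 13.775)/13.775 = 0.00242.
ε_t < 0.004 — the section is over-reinforced for flexure under ACI limits.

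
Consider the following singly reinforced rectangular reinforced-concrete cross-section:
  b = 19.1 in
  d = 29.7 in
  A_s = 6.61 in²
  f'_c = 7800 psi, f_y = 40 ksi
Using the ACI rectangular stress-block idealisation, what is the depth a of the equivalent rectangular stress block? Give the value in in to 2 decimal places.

a ≈ 2.09 in

T = A_s f_y = 6.61 × 40 = 264.4 kips.
a = T/(0.85 f'_c b) = 264.4/(0.85 × 7.8 × 19.1) = 2.09 in.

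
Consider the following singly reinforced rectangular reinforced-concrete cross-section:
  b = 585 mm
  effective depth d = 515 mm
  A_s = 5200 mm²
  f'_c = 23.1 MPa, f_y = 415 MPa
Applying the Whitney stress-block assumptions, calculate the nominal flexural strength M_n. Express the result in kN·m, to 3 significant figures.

M_n ≈ 909 kN·m

T = A_s f_y = 5200 × 415 = 2158000 N = 2158 kN.
From C = T: a = T/(0.85 f'_c b) = 2158000/(0.85 × 23.1 × 585) = 187.87 mm.
M_n = T(d − a/2) = 2158 kN × (515 − 93.935) mm = 908.66 kN·m.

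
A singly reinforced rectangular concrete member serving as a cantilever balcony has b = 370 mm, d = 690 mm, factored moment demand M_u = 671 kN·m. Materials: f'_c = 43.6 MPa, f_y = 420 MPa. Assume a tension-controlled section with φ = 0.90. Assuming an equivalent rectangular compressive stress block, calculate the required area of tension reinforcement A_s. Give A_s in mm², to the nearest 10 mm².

M_n = M_u/φ = 671/0.90 = 745.556 kN·m.
With M_n = 0.85 f'_c a b (d − a/2), solve the quadratic for a:
a = d − √(d² − 2M_n/(0.85 f'_c b)) = 690 − √(690² − 2 × 745.556×10⁶/(0.85 × 43.6 × 370)) = 83.90 mm.
A_s = 0.85 f'_c a b / f_y = 0.85 × 43.6 × 83.90 × 370 / 420 = 2739.2 mm².

A_s ≈ 2740 mm²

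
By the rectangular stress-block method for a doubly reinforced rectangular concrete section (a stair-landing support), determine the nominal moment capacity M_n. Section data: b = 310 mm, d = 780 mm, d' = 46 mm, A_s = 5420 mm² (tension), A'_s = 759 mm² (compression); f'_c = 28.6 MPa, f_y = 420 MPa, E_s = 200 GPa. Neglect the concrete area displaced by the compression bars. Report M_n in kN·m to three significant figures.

M_n ≈ 1510 kN·m

Assume both tension and compression steel yield.
Net tension couple steel: A_s − A'_s = 4661 mm².
a = (A_s − A'_s) f_y / (0.85 f'_c b) = 1957620/(0.85 × 28.6 × 310) = 259.77 mm.
c = a/β₁ = 259.77/0.846 = 307.06 mm; ε'_s = 0.003(c − d')/c = 0.0026 ≥ f_y/E_s = 0.0021, so compression steel does yield.
M_n = (A_s − A'_s) f_y (d − a/2) + A'_s f_y (d − d') = [1957620 × (780 − 129.885) + 318780 × (780 − 46)] × 10⁻⁶ = 1272.68 + 233.98 = 1506.66 kN·m.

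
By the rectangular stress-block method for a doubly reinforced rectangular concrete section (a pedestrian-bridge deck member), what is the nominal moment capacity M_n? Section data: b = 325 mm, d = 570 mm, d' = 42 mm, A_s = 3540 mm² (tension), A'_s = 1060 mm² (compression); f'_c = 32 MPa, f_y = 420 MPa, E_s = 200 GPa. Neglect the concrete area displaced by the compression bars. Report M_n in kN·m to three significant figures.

M_n ≈ 767 kN·m

Assume both tension and compression steel yield.
Net tension couple steel: A_s − A'_s = 2480 mm².
a = (A_s − A'_s) f_y / (0.85 f'_c b) = 1041600/(0.85 × 32 × 325) = 117.83 mm.
c = a/β₁ = 117.83/0.821 = 143.52 mm; ε'_s = 0.003(c − d')/c = 0.0021 ≥ f_y/E_s = 0.0021, so compression steel does yield.
M_n = (A_s − A'_s) f_y (d − a/2) + A'_s f_y (d − d') = [1041600 × (570 − 58.915) + 445200 × (570 − 42)] × 10⁻⁶ = 532.35 + 235.07 = 767.42 kN·m.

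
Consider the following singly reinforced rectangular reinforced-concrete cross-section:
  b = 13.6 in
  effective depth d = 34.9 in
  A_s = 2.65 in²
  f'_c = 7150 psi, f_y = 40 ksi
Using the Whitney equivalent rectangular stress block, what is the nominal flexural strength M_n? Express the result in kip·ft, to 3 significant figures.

M_n ≈ 303 kip·ft

T = A_s f_y = 2.65 × 40 = 106 kips.
a = T/(0.85 f'_c b) = 106/(0.85 × 7.15 × 13.6) = 1.282 in.
M_n = T(d − a/2) = 106 × (34.9 − 0.641) = 3631.5 kip·in = 3631.5/12 = 302.63 kip·ft.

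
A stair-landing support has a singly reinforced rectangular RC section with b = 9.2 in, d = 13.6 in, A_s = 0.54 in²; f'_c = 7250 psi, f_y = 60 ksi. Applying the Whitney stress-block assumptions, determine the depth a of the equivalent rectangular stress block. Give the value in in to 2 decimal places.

T = A_s f_y = 0.54 × 60 = 32.4 kips.
a = T/(0.85 f'_c b) = 32.4/(0.85 × 7.25 × 9.2) = 0.57 in.

a ≈ 0.57 in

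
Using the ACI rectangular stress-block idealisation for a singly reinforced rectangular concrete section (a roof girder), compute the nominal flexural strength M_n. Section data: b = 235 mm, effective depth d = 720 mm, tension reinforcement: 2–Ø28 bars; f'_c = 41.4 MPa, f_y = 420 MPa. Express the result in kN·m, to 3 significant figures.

A_s = 2 × 616 = 1232 mm².
T = A_s f_y = 1232 × 420 = 517440 N = 517.44 kN.
From C = T: a = T/(0.85 f'_c b) = 517440/(0.85 × 41.4 × 235) = 62.57 mm.
M_n = T(d − a/2) = 517.44 kN × (720 − 31.285) mm = 356.37 kN·m.

M_n ≈ 356 kN·m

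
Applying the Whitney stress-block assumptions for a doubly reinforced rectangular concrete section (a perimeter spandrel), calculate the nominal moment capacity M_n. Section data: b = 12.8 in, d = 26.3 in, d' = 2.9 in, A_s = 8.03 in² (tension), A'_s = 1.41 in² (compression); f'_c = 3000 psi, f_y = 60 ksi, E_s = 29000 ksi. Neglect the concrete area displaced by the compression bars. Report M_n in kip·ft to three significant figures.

M_n ≈ 834 kip·ft

Assume both steels yield.
a = (A_s − A'_s) f_y/(0.85 f'_c b) = (8.03 − 1.41) × 60/(0.85 × 3 × 12.8) = 12.169 in.
c = a/β₁ = 12.169/0.85 = 14.316 in; ε'_s = 0.003(c − d')/c = 0.0024 ≥ ε_y = 0.0021, so the compression steel yields.
M_n = (A_s − A'_s) f_y (d − a/2) + A'_s f_y (d − d') = 397.2 × (26.3 − 6.0845) + 84.6 × (26.3 − 2.9) = 8029.6 + 1979.6 = 10009.2 kip·in = 10009.2/12 = 834.10 kip·ft.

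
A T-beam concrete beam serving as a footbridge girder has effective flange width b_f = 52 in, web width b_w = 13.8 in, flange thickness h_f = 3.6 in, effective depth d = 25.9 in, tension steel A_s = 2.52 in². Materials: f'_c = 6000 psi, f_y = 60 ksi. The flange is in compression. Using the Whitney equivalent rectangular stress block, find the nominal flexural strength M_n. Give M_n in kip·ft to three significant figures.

Tension: T = A_s f_y = 2.52 × 60 = 151.2 kips.
Try a within the flange: a = T/(0.85 f'_c b_f) = 151.2/(0.85 × 6 × 52) = 0.570 in.
Since a = 0.570 ≤ h_f = 3.6 in, the stress block lies entirely in the flange; analyse as a rectangular beam of width b_f.
M_n = T(d − a/2) = 151.2 × (25.9 − 0.285) = 3873.0 kip·in.
M_n = 3873.0/12 = 322.75 kip·ft.

M_n ≈ 323 kip·ft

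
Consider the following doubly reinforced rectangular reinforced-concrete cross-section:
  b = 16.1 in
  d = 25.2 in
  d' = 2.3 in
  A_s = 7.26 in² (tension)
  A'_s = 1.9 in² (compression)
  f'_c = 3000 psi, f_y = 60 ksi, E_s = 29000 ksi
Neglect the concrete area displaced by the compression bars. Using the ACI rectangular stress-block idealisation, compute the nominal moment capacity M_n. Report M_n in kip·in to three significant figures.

M_n ≈ 9460 kip·in

Assume both steels yield.
a = (A_s − A'_s) f_y/(0.85 f'_c b) = (7.26 − 1.9) × 60/(0.85 × 3 × 16.1) = 7.833 in.
c = a/β₁ = 7.833/0.85 = 9.215 in; ε'_s = 0.003(c − d')/c = 0.0023 ≥ ε_y = 0.0021, so the compression steel yields.
M_n = (A_s − A'_s) f_y (d − a/2) + A'_s f_y (d − d') = 321.6 × (25.2 − 3.9165) + 114 × (25.2 − 2.3) = 6844.8 + 2610.6 = 9455.4 kip·in.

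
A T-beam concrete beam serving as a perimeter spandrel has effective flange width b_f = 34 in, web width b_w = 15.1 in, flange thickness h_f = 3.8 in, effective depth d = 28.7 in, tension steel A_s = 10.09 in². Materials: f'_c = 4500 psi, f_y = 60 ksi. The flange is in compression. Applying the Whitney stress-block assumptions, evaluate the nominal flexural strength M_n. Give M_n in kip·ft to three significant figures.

M_n ≈ 1330 kip·ft

Tension: T = A_s f_y = 10.09 × 60 = 605.4 kips.
Try a within the flange: a = T/(0.85 f'_c b_f) = 605.4/(0.85 × 4.5 × 34) = 4.655 in.
a = 4.655 > h_f = 3.8 in: the block extends into the web. Split into flange-overhang and web parts.
C_f = 0.85 f'_c (b_f − b_w) h_f = 0.85 × 4.5 × (34 − 15.1) × 3.8 = 274.7 kips.
Remaining web compression depth: a_w = (T − C_f)/(0.85 f'_c b_w) = (605.4 − 274.7)/(0.85 × 4.5 × 15.1) = 5.726 in.
M_n = C_f(d − h_f/2) + (T − C_f)(d − a_w/2) = 274.7 × (28.7 − 1.9) + 330.7 × (28.7 − 2.863) = 7362.0 + 8544.3 = 15906.3 kip·in.
M_n = 15906.3/12 = 1325.53 kip·ft.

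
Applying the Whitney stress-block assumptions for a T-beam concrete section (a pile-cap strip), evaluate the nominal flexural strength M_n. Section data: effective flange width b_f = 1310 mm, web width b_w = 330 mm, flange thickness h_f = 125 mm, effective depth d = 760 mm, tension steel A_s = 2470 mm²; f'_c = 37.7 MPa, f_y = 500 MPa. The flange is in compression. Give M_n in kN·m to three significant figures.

Tension: T = A_s f_y = 2470 × 500 = 1235000 N.
Try a within the flange: a = T/(0.85 f'_c b_f) = 1235000/(0.85 × 37.7 × 1310) = 29.42 mm.
Since a = 29.42 ≤ h_f = 125 mm, the stress block lies entirely in the flange; analyse as a rectangular beam of width b_f.
M_n = T(d − a/2) = 1235000 × (760 − 14.71) = 920.43 × 10⁶ N·mm.
M_n = 920.43 kN·m.

M_n ≈ 920 kN·m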